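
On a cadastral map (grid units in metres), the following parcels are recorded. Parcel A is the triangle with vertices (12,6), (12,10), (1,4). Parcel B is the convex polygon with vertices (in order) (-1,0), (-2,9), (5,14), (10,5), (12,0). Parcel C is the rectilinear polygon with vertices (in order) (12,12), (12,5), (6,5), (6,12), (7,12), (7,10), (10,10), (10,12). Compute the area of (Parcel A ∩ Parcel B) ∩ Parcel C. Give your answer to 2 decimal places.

The region (Parcel A ∩ Parcel B) ∩ Parcel C is the polygon with vertices (8.333,8), (9.679,5.578), (6.5,5), (6,5), (6,6.727).
By the shoelace formula its area is 7.00.

7.00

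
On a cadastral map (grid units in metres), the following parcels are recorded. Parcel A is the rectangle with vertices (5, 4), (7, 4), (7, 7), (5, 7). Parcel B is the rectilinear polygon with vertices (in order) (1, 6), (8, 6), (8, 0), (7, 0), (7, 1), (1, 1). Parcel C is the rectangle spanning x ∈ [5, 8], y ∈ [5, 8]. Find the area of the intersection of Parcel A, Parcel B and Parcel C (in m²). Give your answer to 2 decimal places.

The intersection is the polygon with vertices (5,6), (7,6), (7,5), (5,5).
By the shoelace formula its area is 2.00.

2.00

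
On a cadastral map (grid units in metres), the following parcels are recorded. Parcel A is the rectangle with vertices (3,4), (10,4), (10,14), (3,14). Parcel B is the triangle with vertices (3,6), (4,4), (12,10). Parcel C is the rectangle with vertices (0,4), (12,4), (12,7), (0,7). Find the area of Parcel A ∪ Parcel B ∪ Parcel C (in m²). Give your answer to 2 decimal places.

85.61

By inclusion–exclusion:
Individual areas: |Parcel A| = 70, |Parcel B| = 11, |Parcel C| = 36.
|Parcel A∩Parcel B| = 10.3889.
|Parcel A∩Parcel C|: x∈[3,10], y∈[4,7] → 7·3 = 21.
|Parcel B∩Parcel C| = 6.875.
|Parcel A∩Parcel B∩Parcel C| = 6.875.
|Parcel A ∪ Parcel B ∪ Parcel C| = 117 − 38.2639 + 6.875 = 85.61.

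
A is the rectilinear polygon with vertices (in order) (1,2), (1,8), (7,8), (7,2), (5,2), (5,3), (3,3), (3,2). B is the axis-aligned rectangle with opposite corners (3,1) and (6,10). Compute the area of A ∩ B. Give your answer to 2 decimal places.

16.00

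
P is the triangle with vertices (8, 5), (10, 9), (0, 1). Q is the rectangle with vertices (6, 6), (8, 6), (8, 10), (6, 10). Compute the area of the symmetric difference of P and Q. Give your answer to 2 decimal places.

17.55

|P| = 12, |Q| = 8, |P∩Q| = 1.225.
|P △ Q| = |P| + |Q| − 2·|P∩Q| = 12 + 8 − 2.45 = 17.55.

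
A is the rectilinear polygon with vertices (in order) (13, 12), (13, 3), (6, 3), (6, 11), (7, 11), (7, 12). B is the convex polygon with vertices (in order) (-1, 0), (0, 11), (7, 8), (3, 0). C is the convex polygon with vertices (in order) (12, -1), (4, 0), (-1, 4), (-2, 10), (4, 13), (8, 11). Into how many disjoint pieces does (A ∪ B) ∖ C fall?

2

(A ∪ B) ∖ C splits into 2 disjoint pieces (area 35.0833, area 9.0363).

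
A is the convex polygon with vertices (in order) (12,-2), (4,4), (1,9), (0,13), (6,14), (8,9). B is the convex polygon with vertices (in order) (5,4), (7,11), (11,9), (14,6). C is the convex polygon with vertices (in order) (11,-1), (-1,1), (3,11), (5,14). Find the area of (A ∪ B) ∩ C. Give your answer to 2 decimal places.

The region (A ∪ B) ∩ C is the polygon with vertices (1.72,7.8), (3,11), (4.875,13.812), (5.062,13.844), (11,-1), (10.571,-0.929), (4,4).
By the shoelace formula its area is 52.89.

52.89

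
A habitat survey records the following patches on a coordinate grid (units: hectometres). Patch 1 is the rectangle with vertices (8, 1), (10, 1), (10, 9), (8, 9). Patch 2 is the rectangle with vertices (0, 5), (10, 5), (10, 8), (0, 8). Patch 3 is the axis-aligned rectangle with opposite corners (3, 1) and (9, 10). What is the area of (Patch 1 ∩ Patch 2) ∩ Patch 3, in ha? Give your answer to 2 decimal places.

3.00

The region (Patch 1 ∩ Patch 2) ∩ Patch 3 is the polygon with vertices (8,5), (8,8), (9,8), (9,5).
By the shoelace formula its area is 3.00.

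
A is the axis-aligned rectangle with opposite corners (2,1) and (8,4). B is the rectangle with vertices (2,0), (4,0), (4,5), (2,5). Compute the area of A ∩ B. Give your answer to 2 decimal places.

6.00

|A∩B|: x∈[2,4], y∈[1,4] → 2·3 = 6.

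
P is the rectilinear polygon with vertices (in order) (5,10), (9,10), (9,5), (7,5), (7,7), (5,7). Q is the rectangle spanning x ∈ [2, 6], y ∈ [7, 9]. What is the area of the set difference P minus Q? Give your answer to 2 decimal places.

|P| = 16, |P∩Q| = 2.
|P ∖ Q| = |P| − |P∩Q| = 16 − 2 = 14.00.

14.00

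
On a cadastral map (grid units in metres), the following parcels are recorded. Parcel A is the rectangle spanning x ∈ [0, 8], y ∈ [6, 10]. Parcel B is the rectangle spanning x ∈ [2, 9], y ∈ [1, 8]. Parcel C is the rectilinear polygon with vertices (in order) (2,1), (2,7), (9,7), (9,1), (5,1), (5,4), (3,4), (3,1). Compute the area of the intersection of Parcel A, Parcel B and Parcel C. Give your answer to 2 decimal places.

The intersection is the polygon with vertices (2,6), (2,7), (8,7), (8,6).
By the shoelace formula its area is 6.00.

6.00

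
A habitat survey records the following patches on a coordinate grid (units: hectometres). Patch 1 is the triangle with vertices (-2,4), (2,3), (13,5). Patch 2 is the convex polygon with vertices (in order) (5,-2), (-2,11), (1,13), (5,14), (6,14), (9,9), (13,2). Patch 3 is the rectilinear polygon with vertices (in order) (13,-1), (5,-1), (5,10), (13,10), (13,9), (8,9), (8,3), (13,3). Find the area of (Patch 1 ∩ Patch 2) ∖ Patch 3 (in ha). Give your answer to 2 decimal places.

4.62

|Patch 1 ∩ Patch 2| = 6.8646.
|(Patch 1 ∩ Patch 2) ∩ Patch 3| = 2.2455.
|(Patch 1 ∩ Patch 2) ∖ Patch 3| = 6.8646 − 2.2455 = 4.62.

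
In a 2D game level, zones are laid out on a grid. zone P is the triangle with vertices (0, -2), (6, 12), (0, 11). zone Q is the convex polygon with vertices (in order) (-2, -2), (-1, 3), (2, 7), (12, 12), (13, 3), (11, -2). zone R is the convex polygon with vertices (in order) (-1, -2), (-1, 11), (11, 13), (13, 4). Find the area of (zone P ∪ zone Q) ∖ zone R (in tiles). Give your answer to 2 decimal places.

42.03

|zone P ∪ zone Q| = 166.2121.
|(zone P ∪ zone Q) ∩ zone R| = 124.179.
|(zone P ∪ zone Q) ∖ zone R| = 166.2121 − 124.179 = 42.03.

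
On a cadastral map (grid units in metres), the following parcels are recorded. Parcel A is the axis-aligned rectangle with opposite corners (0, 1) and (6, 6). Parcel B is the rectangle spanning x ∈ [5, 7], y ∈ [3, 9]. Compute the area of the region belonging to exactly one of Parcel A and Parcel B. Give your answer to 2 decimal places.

|Parcel A∩Parcel B|: x∈[5,6], y∈[3,6] → 1·3 = 3.
|Parcel A △ Parcel B| = |Parcel A| + |Parcel B| − 2·|Parcel A∩Parcel B| = 30 + 12 − 6 = 36.00.

36.00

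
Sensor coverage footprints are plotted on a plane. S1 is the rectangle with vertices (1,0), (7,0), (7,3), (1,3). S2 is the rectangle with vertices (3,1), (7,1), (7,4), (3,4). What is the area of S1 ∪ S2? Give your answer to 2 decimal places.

22.00

By inclusion–exclusion:
Individual areas: |S1| = 18, |S2| = 12.
|S1∩S2|: x∈[3,7], y∈[1,3] → 4·2 = 8.
|S1 ∪ S2| = 30 − 8 = 22.00.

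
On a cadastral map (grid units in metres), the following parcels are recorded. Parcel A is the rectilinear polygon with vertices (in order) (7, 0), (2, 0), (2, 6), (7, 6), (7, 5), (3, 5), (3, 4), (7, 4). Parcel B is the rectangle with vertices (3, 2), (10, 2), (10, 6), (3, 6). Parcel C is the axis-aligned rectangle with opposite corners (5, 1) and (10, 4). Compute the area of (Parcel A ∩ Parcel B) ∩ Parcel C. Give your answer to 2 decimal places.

4.00

The region (Parcel A ∩ Parcel B) ∩ Parcel C is the polygon with vertices (5,2), (5,4), (7,4), (7,2).
By the shoelace formula its area is 4.00.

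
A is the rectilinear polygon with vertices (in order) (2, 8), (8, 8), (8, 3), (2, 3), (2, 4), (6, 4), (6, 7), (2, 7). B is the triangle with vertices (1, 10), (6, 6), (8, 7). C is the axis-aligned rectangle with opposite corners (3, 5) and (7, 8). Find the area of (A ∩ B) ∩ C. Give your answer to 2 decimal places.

The region (A ∩ B) ∩ C is the polygon with vertices (7,7.429), (7,6.5), (6,6), (6,7), (4.75,7), (3.5,8), (5.667,8).
By the shoelace formula its area is 3.24.

3.24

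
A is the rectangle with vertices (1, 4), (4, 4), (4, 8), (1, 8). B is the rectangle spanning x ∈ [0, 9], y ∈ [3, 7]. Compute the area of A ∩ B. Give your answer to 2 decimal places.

|A∩B|: x∈[1,4], y∈[4,7] → 3·3 = 9.

9.00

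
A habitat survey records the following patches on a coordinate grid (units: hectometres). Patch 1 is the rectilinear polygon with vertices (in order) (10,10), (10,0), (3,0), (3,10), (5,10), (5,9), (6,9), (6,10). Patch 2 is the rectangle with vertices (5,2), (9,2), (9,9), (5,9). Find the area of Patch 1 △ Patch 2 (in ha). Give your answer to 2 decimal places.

41.00

|Patch 1| = 69, |Patch 2| = 28, |Patch 1∩Patch 2| = 28.
|Patch 1 △ Patch 2| = |Patch 1| + |Patch 2| − 2·|Patch 1∩Patch 2| = 69 + 28 − 56 = 41.00.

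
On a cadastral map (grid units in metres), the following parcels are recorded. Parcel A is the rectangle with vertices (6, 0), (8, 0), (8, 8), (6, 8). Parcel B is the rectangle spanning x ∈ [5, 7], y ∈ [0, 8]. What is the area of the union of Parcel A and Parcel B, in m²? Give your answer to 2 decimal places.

24.00

By inclusion–exclusion:
Individual areas: |Parcel A| = 16, |Parcel B| = 16.
|Parcel A∩Parcel B|: x∈[6,7], y∈[0,8] → 1·8 = 8.
|Parcel A ∪ Parcel B| = 32 − 8 = 24.00.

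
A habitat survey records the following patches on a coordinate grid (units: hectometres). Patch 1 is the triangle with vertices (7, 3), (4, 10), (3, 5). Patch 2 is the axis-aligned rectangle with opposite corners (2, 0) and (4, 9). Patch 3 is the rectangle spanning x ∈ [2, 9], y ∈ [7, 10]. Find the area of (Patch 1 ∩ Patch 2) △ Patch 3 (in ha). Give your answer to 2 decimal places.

|Patch 1 ∩ Patch 2| = 2.65.
|(Patch 1 ∩ Patch 2) ∩ Patch 3| = 0.8.
|(Patch 1 ∩ Patch 2) △ Patch 3| = 2.65 + 21 − 1.6 = 22.05.

22.05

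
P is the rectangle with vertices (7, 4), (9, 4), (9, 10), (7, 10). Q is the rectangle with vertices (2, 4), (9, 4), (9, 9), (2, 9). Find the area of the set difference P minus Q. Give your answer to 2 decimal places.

2.00

|P∩Q|: x∈[7,9], y∈[4,9] → 2·5 = 10.
|P| = 12.
|P ∖ Q| = |P| − |P∩Q| = 12 − 10 = 2.00.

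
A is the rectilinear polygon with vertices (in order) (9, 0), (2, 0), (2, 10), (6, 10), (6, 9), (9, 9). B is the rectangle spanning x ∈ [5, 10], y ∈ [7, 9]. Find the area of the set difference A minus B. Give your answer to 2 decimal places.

59.00

|A| = 67, |A∩B| = 8.
|A ∖ B| = |A| − |A∩B| = 67 − 8 = 59.00.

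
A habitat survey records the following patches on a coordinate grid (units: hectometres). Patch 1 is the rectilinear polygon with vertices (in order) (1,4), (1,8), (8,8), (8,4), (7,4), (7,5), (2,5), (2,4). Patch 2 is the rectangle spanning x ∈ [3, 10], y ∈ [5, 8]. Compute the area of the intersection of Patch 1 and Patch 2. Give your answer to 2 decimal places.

15.00

The intersection is the polygon with vertices (8,8), (8,5), (7,5), (3,5), (3,8).
By the shoelace formula its area is 15.00.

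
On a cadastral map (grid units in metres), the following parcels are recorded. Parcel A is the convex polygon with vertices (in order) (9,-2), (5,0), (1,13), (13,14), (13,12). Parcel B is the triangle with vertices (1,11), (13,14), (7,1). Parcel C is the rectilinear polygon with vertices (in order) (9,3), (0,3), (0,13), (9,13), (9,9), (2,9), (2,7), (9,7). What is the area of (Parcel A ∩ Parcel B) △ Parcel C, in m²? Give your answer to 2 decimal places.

|Parcel A ∩ Parcel B| = 68.3083.
|(Parcel A ∩ Parcel B) ∩ Parcel C| = 38.4535.
|(Parcel A ∩ Parcel B) △ Parcel C| = 68.3083 + 76 − 76.907 = 67.40.

67.40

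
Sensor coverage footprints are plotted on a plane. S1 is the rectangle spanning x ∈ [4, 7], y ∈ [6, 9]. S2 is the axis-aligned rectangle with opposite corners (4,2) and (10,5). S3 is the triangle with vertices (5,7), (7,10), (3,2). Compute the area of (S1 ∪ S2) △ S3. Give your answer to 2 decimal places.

26.37

|S1 ∪ S2| = 27.
|(S1 ∪ S2) ∩ S3| = 1.3167.
|(S1 ∪ S2) △ S3| = 27 + 2 − 2.6333 = 26.37.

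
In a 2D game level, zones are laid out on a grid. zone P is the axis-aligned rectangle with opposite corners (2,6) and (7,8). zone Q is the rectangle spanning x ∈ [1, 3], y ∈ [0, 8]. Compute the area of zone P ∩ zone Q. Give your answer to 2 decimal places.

|zone P∩zone Q|: x∈[2,3], y∈[6,8] → 1·2 = 2.

2.00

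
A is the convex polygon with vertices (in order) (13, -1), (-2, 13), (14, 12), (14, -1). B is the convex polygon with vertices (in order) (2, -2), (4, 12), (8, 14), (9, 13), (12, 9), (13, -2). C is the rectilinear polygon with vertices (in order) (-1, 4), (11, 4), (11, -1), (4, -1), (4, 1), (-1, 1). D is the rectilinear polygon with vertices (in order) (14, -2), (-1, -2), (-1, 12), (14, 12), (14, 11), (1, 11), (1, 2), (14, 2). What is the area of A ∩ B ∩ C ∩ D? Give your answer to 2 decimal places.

0.69

The intersection is the polygon with vertices (11,0.867), (9.786,2), (11,2).
By the shoelace formula its area is 0.69.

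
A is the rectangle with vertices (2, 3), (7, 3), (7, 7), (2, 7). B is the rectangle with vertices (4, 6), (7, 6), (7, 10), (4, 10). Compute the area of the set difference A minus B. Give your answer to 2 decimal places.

17.00

|A∩B|: x∈[4,7], y∈[6,7] → 3·1 = 3.
|A| = 20.
|A ∖ B| = |A| − |A∩B| = 20 − 3 = 17.00.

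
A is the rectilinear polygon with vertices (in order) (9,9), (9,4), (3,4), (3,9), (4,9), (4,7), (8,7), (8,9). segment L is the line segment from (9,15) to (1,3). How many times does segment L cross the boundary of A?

The segment meets the boundary at (3,6), (4,7.5).

2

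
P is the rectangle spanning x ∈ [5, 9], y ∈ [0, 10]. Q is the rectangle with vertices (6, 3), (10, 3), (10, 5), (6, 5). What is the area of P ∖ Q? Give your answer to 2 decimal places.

|P∩Q|: x∈[6,9], y∈[3,5] → 3·2 = 6.
|P| = 40.
|P ∖ Q| = |P| − |P∩Q| = 40 − 6 = 34.00.

34.00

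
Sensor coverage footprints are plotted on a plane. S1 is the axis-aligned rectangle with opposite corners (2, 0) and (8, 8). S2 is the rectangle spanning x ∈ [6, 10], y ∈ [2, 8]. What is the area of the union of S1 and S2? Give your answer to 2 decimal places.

By inclusion–exclusion:
Individual areas: |S1| = 48, |S2| = 24.
|S1∩S2|: x∈[6,8], y∈[2,8] → 2·6 = 12.
|S1 ∪ S2| = 72 − 12 = 60.00.

60.00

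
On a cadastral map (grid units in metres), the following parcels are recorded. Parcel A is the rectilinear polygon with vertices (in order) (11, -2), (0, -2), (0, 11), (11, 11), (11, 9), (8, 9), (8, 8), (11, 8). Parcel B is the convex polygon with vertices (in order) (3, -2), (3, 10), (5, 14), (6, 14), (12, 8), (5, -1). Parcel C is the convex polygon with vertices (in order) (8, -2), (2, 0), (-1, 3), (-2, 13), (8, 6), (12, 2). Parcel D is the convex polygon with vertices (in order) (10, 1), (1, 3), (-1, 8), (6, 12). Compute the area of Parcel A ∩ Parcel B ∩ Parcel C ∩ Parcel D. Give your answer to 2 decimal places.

The intersection is the polygon with vertices (3,9.5), (8,6), (8.286,5.714), (8.903,4.018), (7.063,1.653), (3,2.556).
By the shoelace formula its area is 29.66.

29.66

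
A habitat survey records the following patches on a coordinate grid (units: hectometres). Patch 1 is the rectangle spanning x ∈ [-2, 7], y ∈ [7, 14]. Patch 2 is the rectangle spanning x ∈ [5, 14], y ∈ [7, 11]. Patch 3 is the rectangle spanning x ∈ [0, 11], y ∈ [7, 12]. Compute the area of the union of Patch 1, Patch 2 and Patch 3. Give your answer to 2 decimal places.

By inclusion–exclusion:
Individual areas: |Patch 1| = 63, |Patch 2| = 36, |Patch 3| = 55.
|Patch 1∩Patch 2|: x∈[5,7], y∈[7,11] → 2·4 = 8.
|Patch 1∩Patch 3|: x∈[0,7], y∈[7,12] → 7·5 = 35.
|Patch 2∩Patch 3|: x∈[5,11], y∈[7,11] → 6·4 = 24.
|Patch 1∩Patch 2∩Patch 3| = 8.
|Patch 1 ∪ Patch 2 ∪ Patch 3| = 154 − 67 + 8 = 95.00.

95.00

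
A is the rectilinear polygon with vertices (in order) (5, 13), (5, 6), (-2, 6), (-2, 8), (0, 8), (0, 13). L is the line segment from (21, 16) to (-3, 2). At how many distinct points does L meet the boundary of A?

2

The segment meets the boundary at (3.857,6), (5,6.667).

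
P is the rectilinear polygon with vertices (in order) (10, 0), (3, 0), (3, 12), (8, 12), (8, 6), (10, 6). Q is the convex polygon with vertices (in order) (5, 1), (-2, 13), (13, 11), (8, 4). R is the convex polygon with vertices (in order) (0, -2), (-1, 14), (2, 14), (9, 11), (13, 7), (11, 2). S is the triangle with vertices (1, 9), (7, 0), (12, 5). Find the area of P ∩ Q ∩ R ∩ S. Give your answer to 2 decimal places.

The intersection is the polygon with vertices (8,6), (9.25,6), (9.392,5.949), (8,4), (5.8,1.8), (3,6), (3,8.273), (8,6.455).
By the shoelace formula its area is 20.94.

20.94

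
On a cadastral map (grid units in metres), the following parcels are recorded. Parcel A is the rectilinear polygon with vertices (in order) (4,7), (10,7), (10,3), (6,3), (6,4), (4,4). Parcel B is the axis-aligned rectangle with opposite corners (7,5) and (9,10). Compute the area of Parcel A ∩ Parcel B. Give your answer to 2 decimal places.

The intersection is the polygon with vertices (9,7), (9,5), (7,5), (7,7).
By the shoelace formula its area is 4.00.

4.00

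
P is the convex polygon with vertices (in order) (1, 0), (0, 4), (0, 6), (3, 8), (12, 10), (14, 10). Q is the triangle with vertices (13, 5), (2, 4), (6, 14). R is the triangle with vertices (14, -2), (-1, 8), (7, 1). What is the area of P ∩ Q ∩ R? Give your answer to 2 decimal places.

The intersection is the polygon with vertices (3.424,4.129), (2.407,5.019), (2.632,5.579), (4.64,4.24).
By the shoelace formula its area is 1.31.

1.31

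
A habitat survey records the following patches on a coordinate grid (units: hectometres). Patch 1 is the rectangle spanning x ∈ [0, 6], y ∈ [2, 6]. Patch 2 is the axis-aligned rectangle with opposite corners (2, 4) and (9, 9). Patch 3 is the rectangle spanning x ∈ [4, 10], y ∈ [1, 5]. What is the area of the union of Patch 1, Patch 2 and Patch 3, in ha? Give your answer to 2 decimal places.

By inclusion–exclusion:
Individual areas: |Patch 1| = 24, |Patch 2| = 35, |Patch 3| = 24.
|Patch 1∩Patch 2|: x∈[2,6], y∈[4,6] → 4·2 = 8.
|Patch 1∩Patch 3|: x∈[4,6], y∈[2,5] → 2·3 = 6.
|Patch 2∩Patch 3|: x∈[4,9], y∈[4,5] → 5·1 = 5.
|Patch 1∩Patch 2∩Patch 3| = 2.
|Patch 1 ∪ Patch 2 ∪ Patch 3| = 83 − 19 + 2 = 66.00.

66.00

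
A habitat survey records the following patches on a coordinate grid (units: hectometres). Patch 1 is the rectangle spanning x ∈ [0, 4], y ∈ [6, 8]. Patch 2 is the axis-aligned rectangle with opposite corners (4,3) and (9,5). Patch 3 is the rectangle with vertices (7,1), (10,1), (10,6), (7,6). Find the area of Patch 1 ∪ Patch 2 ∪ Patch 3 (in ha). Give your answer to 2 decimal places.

By inclusion–exclusion:
Individual areas: |Patch 1| = 8, |Patch 2| = 10, |Patch 3| = 15.
|Patch 1∩Patch 2| = 0 (no overlap).
|Patch 1∩Patch 3| = 0 (no overlap).
|Patch 2∩Patch 3|: x∈[7,9], y∈[3,5] → 2·2 = 4.
|Patch 1∩Patch 2∩Patch 3| = 0.
|Patch 1 ∪ Patch 2 ∪ Patch 3| = 33 − 4 + 0 = 29.00.

29.00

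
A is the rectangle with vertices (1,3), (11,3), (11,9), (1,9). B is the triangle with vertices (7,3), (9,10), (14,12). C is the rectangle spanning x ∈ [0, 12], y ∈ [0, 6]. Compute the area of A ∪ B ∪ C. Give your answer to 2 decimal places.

108.93

By inclusion–exclusion:
Individual areas: |A| = 60, |B| = 15.5, |C| = 72.
|A∩B| = 8.5714.
|A∩C|: x∈[1,11], y∈[3,6] → 10·3 = 30.
|B∩C| = 2.2143.
|A∩B∩C| = 2.2143.
|A ∪ B ∪ C| = 147.5 − 40.7857 + 2.2143 = 108.93.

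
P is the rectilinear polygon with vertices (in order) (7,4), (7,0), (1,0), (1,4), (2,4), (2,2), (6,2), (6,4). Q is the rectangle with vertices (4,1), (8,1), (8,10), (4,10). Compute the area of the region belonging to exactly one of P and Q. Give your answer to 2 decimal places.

|P| = 16, |Q| = 36, |P∩Q| = 5.
|P △ Q| = |P| + |Q| − 2·|P∩Q| = 16 + 36 − 10 = 42.00.

42.00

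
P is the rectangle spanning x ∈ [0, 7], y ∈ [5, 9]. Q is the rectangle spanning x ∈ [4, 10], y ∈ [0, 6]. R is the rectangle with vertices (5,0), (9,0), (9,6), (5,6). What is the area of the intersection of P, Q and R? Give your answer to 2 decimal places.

2.00

The intersection is the polygon with vertices (5,5), (5,6), (7,6), (7,5).
By the shoelace formula its area is 2.00.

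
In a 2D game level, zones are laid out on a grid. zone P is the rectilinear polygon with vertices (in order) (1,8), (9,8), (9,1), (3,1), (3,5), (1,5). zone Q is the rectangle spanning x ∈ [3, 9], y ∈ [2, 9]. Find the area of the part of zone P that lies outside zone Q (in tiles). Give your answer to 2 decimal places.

|zone P| = 48, |zone P∩zone Q| = 36.
|zone P ∖ zone Q| = |zone P| − |zone P∩zone Q| = 48 − 36 = 12.00.

12.00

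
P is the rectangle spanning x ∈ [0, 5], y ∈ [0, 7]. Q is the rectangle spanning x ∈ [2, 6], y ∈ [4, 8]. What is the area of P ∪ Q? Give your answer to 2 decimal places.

42.00

By inclusion–exclusion:
Individual areas: |P| = 35, |Q| = 16.
|P∩Q|: x∈[2,5], y∈[4,7] → 3·3 = 9.
|P ∪ Q| = 51 − 9 = 42.00.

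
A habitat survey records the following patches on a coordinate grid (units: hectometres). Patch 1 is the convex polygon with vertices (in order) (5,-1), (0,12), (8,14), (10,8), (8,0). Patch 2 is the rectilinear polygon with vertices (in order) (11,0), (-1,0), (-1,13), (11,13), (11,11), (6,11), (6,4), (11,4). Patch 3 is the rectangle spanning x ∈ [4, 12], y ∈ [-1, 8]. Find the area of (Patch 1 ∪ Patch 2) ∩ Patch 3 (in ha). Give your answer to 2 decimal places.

|Patch 1 ∪ Patch 2| = 149.359.
|(Patch 1 ∪ Patch 2) ∩ Patch 3| = 51.69.

51.69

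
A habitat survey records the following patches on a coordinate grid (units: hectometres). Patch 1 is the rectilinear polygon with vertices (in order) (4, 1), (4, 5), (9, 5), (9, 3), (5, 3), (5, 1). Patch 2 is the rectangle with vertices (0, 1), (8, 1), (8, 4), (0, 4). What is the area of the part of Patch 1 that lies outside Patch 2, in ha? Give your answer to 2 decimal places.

|Patch 1| = 12, |Patch 1∩Patch 2| = 6.
|Patch 1 ∖ Patch 2| = |Patch 1| − |Patch 1∩Patch 2| = 12 − 6 = 6.00.

6.00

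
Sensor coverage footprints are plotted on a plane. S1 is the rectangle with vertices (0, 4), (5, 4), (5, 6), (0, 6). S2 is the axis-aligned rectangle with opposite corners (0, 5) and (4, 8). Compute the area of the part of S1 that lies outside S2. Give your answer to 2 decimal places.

|S1∩S2|: x∈[0,4], y∈[5,6] → 4·1 = 4.
|S1| = 10.
|S1 ∖ S2| = |S1| − |S1∩S2| = 10 − 4 = 6.00.

6.00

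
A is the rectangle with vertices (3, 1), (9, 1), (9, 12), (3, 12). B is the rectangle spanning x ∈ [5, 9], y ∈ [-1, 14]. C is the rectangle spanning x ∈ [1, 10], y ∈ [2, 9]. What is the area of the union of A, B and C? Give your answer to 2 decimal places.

103.00

By inclusion–exclusion:
Individual areas: |A| = 66, |B| = 60, |C| = 63.
|A∩B|: x∈[5,9], y∈[1,12] → 4·11 = 44.
|A∩C|: x∈[3,9], y∈[2,9] → 6·7 = 42.
|B∩C|: x∈[5,9], y∈[2,9] → 4·7 = 28.
|A∩B∩C| = 28.
|A ∪ B ∪ C| = 189 − 114 + 28 = 103.00.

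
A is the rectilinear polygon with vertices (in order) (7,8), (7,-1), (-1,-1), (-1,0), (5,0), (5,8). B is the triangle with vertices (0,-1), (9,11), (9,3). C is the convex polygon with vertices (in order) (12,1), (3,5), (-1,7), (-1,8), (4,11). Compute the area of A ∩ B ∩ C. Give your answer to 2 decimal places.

6.44

The intersection is the polygon with vertices (5,5.667), (6.581,7.774), (7,7.25), (7,3.222), (5,4.111).
By the shoelace formula its area is 6.44.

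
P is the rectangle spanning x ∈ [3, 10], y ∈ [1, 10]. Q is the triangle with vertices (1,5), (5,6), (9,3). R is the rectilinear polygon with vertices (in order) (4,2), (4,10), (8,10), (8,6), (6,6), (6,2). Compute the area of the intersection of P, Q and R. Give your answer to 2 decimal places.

The intersection is the polygon with vertices (5,6), (6,5.25), (6,3.75), (4,4.25), (4,5.75).
By the shoelace formula its area is 3.50.

3.50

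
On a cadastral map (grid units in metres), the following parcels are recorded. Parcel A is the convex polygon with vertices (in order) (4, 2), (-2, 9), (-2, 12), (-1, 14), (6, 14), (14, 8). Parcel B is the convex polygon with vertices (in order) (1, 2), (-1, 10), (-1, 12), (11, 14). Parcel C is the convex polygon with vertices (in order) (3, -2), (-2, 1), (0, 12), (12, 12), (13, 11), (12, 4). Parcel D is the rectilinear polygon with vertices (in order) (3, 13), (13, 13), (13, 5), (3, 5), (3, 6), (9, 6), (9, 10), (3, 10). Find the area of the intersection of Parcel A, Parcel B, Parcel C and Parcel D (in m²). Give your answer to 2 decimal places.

11.81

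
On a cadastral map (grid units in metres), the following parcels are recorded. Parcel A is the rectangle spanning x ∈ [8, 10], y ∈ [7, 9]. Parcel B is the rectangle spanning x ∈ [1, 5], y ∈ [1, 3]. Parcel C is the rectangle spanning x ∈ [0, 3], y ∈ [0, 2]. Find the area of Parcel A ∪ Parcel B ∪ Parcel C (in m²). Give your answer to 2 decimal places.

By inclusion–exclusion:
Individual areas: |Parcel A| = 4, |Parcel B| = 8, |Parcel C| = 6.
|Parcel A∩Parcel B| = 0 (no overlap).
|Parcel A∩Parcel C| = 0 (no overlap).
|Parcel B∩Parcel C|: x∈[1,3], y∈[1,2] → 2·1 = 2.
|Parcel A∩Parcel B∩Parcel C| = 0.
|Parcel A ∪ Parcel B ∪ Parcel C| = 18 − 2 + 0 = 16.00.

16.00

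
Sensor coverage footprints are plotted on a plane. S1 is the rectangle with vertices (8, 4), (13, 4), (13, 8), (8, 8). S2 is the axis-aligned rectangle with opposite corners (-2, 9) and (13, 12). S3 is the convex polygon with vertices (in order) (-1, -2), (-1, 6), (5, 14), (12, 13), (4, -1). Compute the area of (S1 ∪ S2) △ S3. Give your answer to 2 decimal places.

127.54

|S1 ∪ S2| = 65.
|(S1 ∪ S2) ∩ S3| = 25.7321.
|(S1 ∪ S2) △ S3| = 65 + 114 − 51.4643 = 127.54.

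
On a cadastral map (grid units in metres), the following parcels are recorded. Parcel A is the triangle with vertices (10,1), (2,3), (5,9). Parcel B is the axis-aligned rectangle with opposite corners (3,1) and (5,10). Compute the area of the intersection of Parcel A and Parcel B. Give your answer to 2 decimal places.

The intersection is the polygon with vertices (3,2.75), (3,5), (5,9), (5,2.25).
By the shoelace formula its area is 9.00.

9.00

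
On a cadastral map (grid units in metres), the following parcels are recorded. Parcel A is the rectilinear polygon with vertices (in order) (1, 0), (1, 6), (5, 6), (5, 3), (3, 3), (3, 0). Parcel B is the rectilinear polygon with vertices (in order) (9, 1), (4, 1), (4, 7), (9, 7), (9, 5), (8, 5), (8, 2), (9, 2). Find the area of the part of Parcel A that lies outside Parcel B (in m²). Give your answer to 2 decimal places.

15.00

|Parcel A| = 18, |Parcel A∩Parcel B| = 3.
|Parcel A ∖ Parcel B| = |Parcel A| − |Parcel A∩Parcel B| = 18 − 3 = 15.00.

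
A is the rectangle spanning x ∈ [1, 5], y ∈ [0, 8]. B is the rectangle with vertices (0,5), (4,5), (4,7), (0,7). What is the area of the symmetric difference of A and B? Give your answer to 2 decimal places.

|A∩B|: x∈[1,4], y∈[5,7] → 3·2 = 6.
|A △ B| = |A| + |B| − 2·|A∩B| = 32 + 8 − 12 = 28.00.

28.00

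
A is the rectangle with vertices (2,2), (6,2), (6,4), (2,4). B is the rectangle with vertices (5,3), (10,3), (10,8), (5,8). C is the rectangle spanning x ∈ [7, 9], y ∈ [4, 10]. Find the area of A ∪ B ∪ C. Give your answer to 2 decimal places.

By inclusion–exclusion:
Individual areas: |A| = 8, |B| = 25, |C| = 12.
|A∩B|: x∈[5,6], y∈[3,4] → 1·1 = 1.
|A∩C| = 0 (no overlap).
|B∩C|: x∈[7,9], y∈[4,8] → 2·4 = 8.
|A∩B∩C| = 0.
|A ∪ B ∪ C| = 45 − 9 + 0 = 36.00.

36.00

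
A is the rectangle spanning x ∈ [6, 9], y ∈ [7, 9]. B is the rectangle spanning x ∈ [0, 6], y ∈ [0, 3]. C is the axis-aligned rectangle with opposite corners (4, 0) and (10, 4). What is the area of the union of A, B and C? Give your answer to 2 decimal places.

By inclusion–exclusion:
Individual areas: |A| = 6, |B| = 18, |C| = 24.
|A∩B| = 0 (no overlap).
|A∩C| = 0 (no overlap).
|B∩C|: x∈[4,6], y∈[0,3] → 2·3 = 6.
|A∩B∩C| = 0.
|A ∪ B ∪ C| = 48 − 6 + 0 = 42.00.

42.00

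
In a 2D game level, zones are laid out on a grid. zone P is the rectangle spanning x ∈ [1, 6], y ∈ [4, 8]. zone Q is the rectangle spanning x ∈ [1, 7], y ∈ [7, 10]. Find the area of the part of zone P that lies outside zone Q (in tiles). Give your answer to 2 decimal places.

|zone P∩zone Q|: x∈[1,6], y∈[7,8] → 5·1 = 5.
|zone P| = 20.
|zone P ∖ zone Q| = |zone P| − |zone P∩zone Q| = 20 − 5 = 15.00.

15.00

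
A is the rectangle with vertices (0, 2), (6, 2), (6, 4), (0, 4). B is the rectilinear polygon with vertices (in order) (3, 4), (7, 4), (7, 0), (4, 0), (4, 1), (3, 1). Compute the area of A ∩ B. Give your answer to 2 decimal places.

6.00

The intersection is the polygon with vertices (6,2), (3,2), (3,4), (6,4).
By the shoelace formula its area is 6.00.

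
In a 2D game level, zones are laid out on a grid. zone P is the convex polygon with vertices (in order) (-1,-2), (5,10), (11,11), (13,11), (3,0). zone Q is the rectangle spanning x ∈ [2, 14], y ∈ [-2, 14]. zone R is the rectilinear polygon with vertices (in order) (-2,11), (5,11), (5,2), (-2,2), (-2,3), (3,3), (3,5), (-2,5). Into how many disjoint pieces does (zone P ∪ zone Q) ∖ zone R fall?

2

(zone P ∪ zone Q) ∖ zone R splits into 2 disjoint pieces (area 2.25, area 170.75).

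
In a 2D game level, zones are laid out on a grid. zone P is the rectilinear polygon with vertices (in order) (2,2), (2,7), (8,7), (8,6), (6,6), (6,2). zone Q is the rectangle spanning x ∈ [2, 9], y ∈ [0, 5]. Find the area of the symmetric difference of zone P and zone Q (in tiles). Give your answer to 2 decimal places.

|zone P| = 22, |zone Q| = 35, |zone P∩zone Q| = 12.
|zone P △ zone Q| = |zone P| + |zone Q| − 2·|zone P∩zone Q| = 22 + 35 − 24 = 33.00.

33.00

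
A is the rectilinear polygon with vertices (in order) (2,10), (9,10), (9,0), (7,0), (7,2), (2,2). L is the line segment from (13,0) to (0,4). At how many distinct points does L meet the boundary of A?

4

The segment meets the boundary at (6.5,2), (7,1.846), (2,3.385), (9,1.231).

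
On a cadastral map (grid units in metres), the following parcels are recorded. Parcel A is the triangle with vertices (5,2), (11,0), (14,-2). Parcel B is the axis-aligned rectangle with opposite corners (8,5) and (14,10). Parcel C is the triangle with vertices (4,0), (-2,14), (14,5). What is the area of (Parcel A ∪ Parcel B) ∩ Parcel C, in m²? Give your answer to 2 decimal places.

|Parcel A ∪ Parcel B| = 33.
|(Parcel A ∪ Parcel B) ∩ Parcel C| = 10.28.

10.28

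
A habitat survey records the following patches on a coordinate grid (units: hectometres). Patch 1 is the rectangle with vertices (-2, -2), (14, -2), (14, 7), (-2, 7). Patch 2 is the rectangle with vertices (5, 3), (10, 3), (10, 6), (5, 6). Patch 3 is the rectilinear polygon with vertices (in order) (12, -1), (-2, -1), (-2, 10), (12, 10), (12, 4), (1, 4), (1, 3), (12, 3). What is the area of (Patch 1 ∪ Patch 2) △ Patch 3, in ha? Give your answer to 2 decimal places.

85.00

|Patch 1 ∪ Patch 2| = 144.
|(Patch 1 ∪ Patch 2) ∩ Patch 3| = 101.
|(Patch 1 ∪ Patch 2) △ Patch 3| = 144 + 143 − 202 = 85.00.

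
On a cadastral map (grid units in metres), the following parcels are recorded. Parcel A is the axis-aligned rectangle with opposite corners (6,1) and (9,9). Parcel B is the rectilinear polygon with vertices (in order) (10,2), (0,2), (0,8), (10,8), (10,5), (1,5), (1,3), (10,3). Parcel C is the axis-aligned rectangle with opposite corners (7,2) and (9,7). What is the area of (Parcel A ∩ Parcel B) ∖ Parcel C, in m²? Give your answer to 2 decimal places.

6.00

|Parcel A ∩ Parcel B| = 12.
|(Parcel A ∩ Parcel B) ∩ Parcel C| = 6.
|(Parcel A ∩ Parcel B) ∖ Parcel C| = 12 − 6 = 6.00.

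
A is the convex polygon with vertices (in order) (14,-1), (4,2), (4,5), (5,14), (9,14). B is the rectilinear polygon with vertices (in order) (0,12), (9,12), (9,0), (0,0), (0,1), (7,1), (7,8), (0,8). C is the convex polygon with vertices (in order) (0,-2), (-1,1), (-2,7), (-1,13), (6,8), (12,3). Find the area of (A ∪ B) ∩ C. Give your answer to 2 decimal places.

|A ∪ B| = 119.8222.
|(A ∪ B) ∩ C| = 52.85.

52.85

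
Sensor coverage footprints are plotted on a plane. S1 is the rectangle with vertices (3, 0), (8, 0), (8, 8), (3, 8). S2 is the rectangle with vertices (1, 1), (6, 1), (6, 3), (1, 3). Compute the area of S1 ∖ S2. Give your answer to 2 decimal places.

|S1∩S2|: x∈[3,6], y∈[1,3] → 3·2 = 6.
|S1| = 40.
|S1 ∖ S2| = |S1| − |S1∩S2| = 40 − 6 = 34.00.

34.00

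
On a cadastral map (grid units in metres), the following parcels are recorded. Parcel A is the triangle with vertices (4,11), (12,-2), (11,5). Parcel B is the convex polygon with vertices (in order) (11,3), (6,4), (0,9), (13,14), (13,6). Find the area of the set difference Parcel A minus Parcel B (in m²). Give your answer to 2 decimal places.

6.48

|Parcel A| = 21.5, |Parcel A∩Parcel B| = 15.0183.
|Parcel A ∖ Parcel B| = |Parcel A| − |Parcel A∩Parcel B| = 21.5 − 15.0183 = 6.48.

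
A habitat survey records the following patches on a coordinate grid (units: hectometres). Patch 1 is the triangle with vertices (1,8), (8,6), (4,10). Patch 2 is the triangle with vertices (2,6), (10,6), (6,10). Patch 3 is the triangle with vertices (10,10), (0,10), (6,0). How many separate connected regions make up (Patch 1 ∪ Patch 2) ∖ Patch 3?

(Patch 1 ∪ Patch 2) ∖ Patch 3 splits into 3 disjoint pieces (area 0.0164, area 0.9143, area 0.05).

3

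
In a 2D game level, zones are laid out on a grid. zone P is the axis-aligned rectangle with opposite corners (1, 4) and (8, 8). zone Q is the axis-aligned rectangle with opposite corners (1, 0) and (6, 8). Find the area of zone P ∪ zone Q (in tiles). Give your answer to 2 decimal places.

By inclusion–exclusion:
Individual areas: |zone P| = 28, |zone Q| = 40.
|zone P∩zone Q|: x∈[1,6], y∈[4,8] → 5·4 = 20.
|zone P ∪ zone Q| = 68 − 20 = 48.00.

48.00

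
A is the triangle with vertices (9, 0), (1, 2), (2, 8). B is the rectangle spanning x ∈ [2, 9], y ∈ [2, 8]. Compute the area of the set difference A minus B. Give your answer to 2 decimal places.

|A| = 25, |A∩B| = 15.75.
|A ∖ B| = |A| − |A∩B| = 25 − 15.75 = 9.25.

9.25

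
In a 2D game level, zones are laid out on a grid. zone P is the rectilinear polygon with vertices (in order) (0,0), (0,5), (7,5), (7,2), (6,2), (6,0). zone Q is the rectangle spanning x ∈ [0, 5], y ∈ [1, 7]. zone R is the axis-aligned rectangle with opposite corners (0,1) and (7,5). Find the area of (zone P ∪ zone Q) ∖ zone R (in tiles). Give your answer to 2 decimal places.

|zone P ∪ zone Q| = 43.
|(zone P ∪ zone Q) ∩ zone R| = 27.
|(zone P ∪ zone Q) ∖ zone R| = 43 − 27 = 16.00.

16.00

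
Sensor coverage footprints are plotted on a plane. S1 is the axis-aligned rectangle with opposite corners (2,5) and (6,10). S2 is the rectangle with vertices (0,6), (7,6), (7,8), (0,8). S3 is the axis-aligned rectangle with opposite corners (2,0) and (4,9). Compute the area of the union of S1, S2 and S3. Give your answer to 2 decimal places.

By inclusion–exclusion:
Individual areas: |S1| = 20, |S2| = 14, |S3| = 18.
|S1∩S2|: x∈[2,6], y∈[6,8] → 4·2 = 8.
|S1∩S3|: x∈[2,4], y∈[5,9] → 2·4 = 8.
|S2∩S3|: x∈[2,4], y∈[6,8] → 2·2 = 4.
|S1∩S2∩S3| = 4.
|S1 ∪ S2 ∪ S3| = 52 − 20 + 4 = 36.00.

36.00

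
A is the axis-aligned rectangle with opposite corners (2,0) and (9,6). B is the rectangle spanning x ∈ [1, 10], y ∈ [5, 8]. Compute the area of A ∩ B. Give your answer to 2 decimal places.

7.00

|A∩B|: x∈[2,9], y∈[5,6] → 7·1 = 7.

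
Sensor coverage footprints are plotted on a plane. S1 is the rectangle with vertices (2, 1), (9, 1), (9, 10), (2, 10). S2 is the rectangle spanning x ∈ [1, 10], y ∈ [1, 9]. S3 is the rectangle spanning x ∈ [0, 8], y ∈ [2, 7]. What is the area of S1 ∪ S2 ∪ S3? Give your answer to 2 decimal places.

By inclusion–exclusion:
Individual areas: |S1| = 63, |S2| = 72, |S3| = 40.
|S1∩S2|: x∈[2,9], y∈[1,9] → 7·8 = 56.
|S1∩S3|: x∈[2,8], y∈[2,7] → 6·5 = 30.
|S2∩S3|: x∈[1,8], y∈[2,7] → 7·5 = 35.
|S1∩S2∩S3| = 30.
|S1 ∪ S2 ∪ S3| = 175 − 121 + 30 = 84.00.

84.00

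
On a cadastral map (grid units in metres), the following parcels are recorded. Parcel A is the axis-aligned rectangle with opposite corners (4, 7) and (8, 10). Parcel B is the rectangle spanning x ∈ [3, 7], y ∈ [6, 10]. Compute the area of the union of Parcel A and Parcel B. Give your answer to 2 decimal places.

By inclusion–exclusion:
Individual areas: |Parcel A| = 12, |Parcel B| = 16.
|Parcel A∩Parcel B|: x∈[4,7], y∈[7,10] → 3·3 = 9.
|Parcel A ∪ Parcel B| = 28 − 9 = 19.00.

19.00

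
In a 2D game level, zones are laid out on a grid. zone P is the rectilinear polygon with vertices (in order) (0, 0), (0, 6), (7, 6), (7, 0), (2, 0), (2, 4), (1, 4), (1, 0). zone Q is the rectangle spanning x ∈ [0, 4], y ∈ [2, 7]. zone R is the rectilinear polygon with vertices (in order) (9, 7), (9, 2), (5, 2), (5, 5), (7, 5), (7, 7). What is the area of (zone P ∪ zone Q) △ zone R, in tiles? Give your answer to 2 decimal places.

48.00

|zone P ∪ zone Q| = 44.
|(zone P ∪ zone Q) ∩ zone R| = 6.
|(zone P ∪ zone Q) △ zone R| = 44 + 16 − 12 = 48.00.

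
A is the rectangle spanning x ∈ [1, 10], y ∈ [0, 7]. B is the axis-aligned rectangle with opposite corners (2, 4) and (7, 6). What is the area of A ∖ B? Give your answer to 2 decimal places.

53.00

|A∩B|: x∈[2,7], y∈[4,6] → 5·2 = 10.
|A| = 63.
|A ∖ B| = |A| − |A∩B| = 63 − 10 = 53.00.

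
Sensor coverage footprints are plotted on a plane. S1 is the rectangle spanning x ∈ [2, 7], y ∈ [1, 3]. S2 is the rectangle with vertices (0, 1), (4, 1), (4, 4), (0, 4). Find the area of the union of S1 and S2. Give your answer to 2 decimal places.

18.00

By inclusion–exclusion:
Individual areas: |S1| = 10, |S2| = 12.
|S1∩S2|: x∈[2,4], y∈[1,3] → 2·2 = 4.
|S1 ∪ S2| = 22 − 4 = 18.00.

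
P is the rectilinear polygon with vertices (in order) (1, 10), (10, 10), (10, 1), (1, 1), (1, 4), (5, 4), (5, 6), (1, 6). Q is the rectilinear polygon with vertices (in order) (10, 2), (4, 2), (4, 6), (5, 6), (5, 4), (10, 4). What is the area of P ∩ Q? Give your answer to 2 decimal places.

12.00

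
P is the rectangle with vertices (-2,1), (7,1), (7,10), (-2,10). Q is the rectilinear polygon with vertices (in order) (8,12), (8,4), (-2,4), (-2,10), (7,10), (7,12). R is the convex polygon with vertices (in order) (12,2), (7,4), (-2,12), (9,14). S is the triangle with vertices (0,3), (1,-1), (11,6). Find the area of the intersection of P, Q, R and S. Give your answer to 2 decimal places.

The intersection is the polygon with vertices (7,4), (6.217,4.696), (7,4.909).
By the shoelace formula its area is 0.36.

0.36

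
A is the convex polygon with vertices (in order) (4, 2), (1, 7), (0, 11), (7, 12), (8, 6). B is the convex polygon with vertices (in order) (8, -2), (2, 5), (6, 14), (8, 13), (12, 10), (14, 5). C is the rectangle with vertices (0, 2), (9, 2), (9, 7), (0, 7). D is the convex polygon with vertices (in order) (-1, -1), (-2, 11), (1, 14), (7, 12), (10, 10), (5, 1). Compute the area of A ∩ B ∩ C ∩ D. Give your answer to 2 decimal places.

17.07

The intersection is the polygon with vertices (7.833,7), (7.949,6.308), (7.5,5.5), (4.308,2.308), (2.667,4.222), (2.085,5.191), (2.889,7).
By the shoelace formula its area is 17.07.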